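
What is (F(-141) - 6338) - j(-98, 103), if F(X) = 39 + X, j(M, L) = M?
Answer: -6342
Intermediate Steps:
(F(-141) - 6338) - j(-98, 103) = ((39 - 141) - 6338) - 1*(-98) = (-102 - 6338) + 98 = -6440 + 98 = -6342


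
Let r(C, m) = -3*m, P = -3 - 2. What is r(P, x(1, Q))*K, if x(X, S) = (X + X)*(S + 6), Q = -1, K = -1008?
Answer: 30240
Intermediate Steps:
x(X, S) = 2*X*(6 + S) (x(X, S) = (2*X)*(6 + S) = 2*X*(6 + S))
P = -5
r(P, x(1, Q))*K = -6*(6 - 1)*(-1008) = -6*5*(-1008) = -3*10*(-1008) = -30*(-1008) = 30240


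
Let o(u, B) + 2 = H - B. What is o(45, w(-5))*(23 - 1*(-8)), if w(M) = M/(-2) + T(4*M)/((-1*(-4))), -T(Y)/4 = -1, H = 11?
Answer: 341/2 ≈ 170.50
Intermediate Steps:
T(Y) = 4 (T(Y) = -4*(-1) = 4)
w(M) = 1 - M/2 (w(M) = M/(-2) + 4/((-1*(-4))) = M*(-1/2) + 4/4 = -M/2 + 4*(1/4) = -M/2 + 1 = 1 - M/2)
o(u, B) = 9 - B (o(u, B) = -2 + (11 - B) = 9 - B)
o(45, w(-5))*(23 - 1*(-8)) = (9 - (1 - 1/2*(-5)))*(23 - 1*(-8)) = (9 - (1 + 5/2))*(23 + 8) = (9 - 1*7/2)*31 = (9 - 7/2)*31 = (11/2)*31 = 341/2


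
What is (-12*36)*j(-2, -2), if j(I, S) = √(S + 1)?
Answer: -432*I ≈ -432.0*I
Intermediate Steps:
j(I, S) = √(1 + S)
(-12*36)*j(-2, -2) = (-12*36)*√(1 - 2) = -432*I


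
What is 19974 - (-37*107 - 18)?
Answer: 23951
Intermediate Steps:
19974 - (-37*107 - 18) = 19974 - (-3959 - 18) = 19974 - 1*(-3977) = 19974 + 3977 = 23951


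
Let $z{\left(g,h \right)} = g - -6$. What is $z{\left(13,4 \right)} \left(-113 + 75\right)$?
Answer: $-722$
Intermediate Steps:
$z{\left(g,h \right)} = 6 + g$ ($z{\left(g,h \right)} = g + 6 = 6 + g$)
$z{\left(13,4 \right)} \left(-113 + 75\right) = \left(6 + 13\right) \left(-113 + 75\right) = 19 \left(-38\right) = -722$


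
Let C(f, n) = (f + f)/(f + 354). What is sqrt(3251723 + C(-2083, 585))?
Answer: sqrt(9720841259857)/1729 ≈ 1803.3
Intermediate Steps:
C(f, n) = 2*f/(354 + f) (C(f, n) = (2*f)/(354 + f) = 2*f/(354 + f))
sqrt(3251723 + C(-2083, 585)) = sqrt(3251723 + 2*(-2083)/(354 - 2083)) = sqrt(3251723 + 2*(-2083)/(-1729)) = sqrt(3251723 + 2*(-2083)*(-1/1729)) = sqrt(3251723 + 4166/1729) = sqrt(5622233233/1729) = sqrt(9720841259857)/1729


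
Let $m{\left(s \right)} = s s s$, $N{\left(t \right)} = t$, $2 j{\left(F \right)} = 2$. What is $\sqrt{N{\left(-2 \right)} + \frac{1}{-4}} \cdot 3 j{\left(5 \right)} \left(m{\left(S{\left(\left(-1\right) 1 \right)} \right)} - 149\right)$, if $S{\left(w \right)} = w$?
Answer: $- 675 i \approx - 675.0 i$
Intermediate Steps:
$j{\left(F \right)} = 1$ ($j{\left(F \right)} = \frac{1}{2} \cdot 2 = 1$)
$m{\left(s \right)} = s^{3}$ ($m{\left(s \right)} = s^{2} s = s^{3}$)
$\sqrt{N{\left(-2 \right)} + \frac{1}{-4}} \cdot 3 j{\left(5 \right)} \left(m{\left(S{\left(\left(-1\right) 1 \right)} \right)} - 149\right) = \sqrt{-2 + \frac{1}{-4}} \cdot 3 \cdot 1 \left(\left(\left(-1\right) 1\right)^{3} - 149\right) = \sqrt{-2 - \frac{1}{4}} \cdot 3 \cdot 1 \left(\left(-1\right)^{3} - 149\right) = \sqrt{- \frac{9}{4}} \cdot 3 \cdot 1 \left(-1 - 149\right) = \frac{3 i}{2} \cdot 3 \cdot 1 \left(-150\right) = \frac{9 i}{2} \cdot 1 \left(-150\right) = \frac{9 i}{2} \left(-150\right) = - 675 i$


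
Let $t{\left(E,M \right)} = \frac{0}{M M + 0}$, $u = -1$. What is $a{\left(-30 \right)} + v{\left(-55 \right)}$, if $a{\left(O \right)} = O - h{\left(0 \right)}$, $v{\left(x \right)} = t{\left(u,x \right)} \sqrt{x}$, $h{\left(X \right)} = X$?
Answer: $-30$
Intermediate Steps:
$t{\left(E,M \right)} = 0$ ($t{\left(E,M \right)} = \frac{0}{M^{2} + 0} = \frac{0}{M^{2}} = 0$)
$v{\left(x \right)} = 0$ ($v{\left(x \right)} = 0 \sqrt{x} = 0$)
$a{\left(O \right)} = O$ ($a{\left(O \right)} = O - 0 = O + 0 = O$)
$a{\left(-30 \right)} + v{\left(-55 \right)} = -30 + 0 = -30$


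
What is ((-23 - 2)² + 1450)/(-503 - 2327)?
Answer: -415/566 ≈ -0.73322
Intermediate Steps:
((-23 - 2)² + 1450)/(-503 - 2327) = ((-25)² + 1450)/(-2830) = (625 + 1450)*(-1/2830) = 2075*(-1/2830) = -415/566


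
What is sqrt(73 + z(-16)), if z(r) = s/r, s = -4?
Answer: sqrt(293)/2 ≈ 8.5586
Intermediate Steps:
z(r) = -4/r
sqrt(73 + z(-16)) = sqrt(73 - 4/(-16)) = sqrt(73 - 4*(-1/16)) = sqrt(73 + 1/4) = sqrt(293/4) = sqrt(293)/2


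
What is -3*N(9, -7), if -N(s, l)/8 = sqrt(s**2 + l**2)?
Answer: 24*sqrt(130) ≈ 273.64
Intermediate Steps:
N(s, l) = -8*sqrt(l**2 + s**2) (N(s, l) = -8*sqrt(s**2 + l**2) = -8*sqrt(l**2 + s**2))
-3*N(9, -7) = -(-24)*sqrt((-7)**2 + 9**2) = -(-24)*sqrt(49 + 81) = -(-24)*sqrt(130) = 24*sqrt(130)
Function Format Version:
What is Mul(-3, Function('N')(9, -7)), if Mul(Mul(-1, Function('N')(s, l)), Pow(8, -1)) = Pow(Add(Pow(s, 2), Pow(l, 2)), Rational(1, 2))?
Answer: Mul(24, Pow(130, Rational(1, 2))) ≈ 273.64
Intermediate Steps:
Function('N')(s, l) = Mul(-8, Pow(Add(Pow(l, 2), Pow(s, 2)), Rational(1, 2))) (Function('N')(s, l) = Mul(-8, Pow(Add(Pow(s, 2), Pow(l, 2)), Rational(1, 2))) = Mul(-8, Pow(Add(Pow(l, 2), Pow(s, 2)), Rational(1, 2))))
Mul(-3, Function('N')(9, -7)) = Mul(-3, Mul(-8, Pow(Add(Pow(-7, 2), Pow(9, 2)), Rational(1, 2)))) = Mul(-3, Mul(-8, Pow(Add(49, 81), Rational(1, 2)))) = Mul(-3, Mul(-8, Pow(130, Rational(1, 2)))) = Mul(24, Pow(130, Rational(1, 2)))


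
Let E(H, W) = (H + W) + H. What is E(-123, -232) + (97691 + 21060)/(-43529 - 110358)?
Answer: -73676737/153887 ≈ -478.77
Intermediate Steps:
E(H, W) = W + 2*H
E(-123, -232) + (97691 + 21060)/(-43529 - 110358) = (-232 + 2*(-123)) + (97691 + 21060)/(-43529 - 110358) = (-232 - 246) + 118751/(-153887) = -478 + 118751*(-1/153887) = -478 - 118751/153887 = -73676737/153887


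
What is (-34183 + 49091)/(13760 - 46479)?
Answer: -14908/32719 ≈ -0.45564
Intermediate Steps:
(-34183 + 49091)/(13760 - 46479) = 14908/(-32719) = 14908*(-1/32719) = -14908/32719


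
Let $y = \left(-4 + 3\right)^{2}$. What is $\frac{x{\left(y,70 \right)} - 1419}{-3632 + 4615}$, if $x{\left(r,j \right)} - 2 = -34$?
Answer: $- \frac{1451}{983} \approx -1.4761$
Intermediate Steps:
$y = 1$ ($y = \left(-1\right)^{2} = 1$)
$x{\left(r,j \right)} = -32$ ($x{\left(r,j \right)} = 2 - 34 = -32$)
$\frac{x{\left(y,70 \right)} - 1419}{-3632 + 4615} = \frac{-32 - 1419}{-3632 + 4615} = - \frac{1451}{983}$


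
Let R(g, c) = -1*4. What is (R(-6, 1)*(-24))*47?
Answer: 4512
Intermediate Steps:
R(g, c) = -4
(R(-6, 1)*(-24))*47 = -4*(-24)*47 = 96*47 = 4512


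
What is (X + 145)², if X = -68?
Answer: 5929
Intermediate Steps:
(X + 145)² = (-68 + 145)² = 77² = 5929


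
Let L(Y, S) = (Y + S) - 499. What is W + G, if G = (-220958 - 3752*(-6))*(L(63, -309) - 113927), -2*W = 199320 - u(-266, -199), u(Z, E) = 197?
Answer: 45512200301/2 ≈ 2.2756e+10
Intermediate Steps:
L(Y, S) = -499 + S + Y (L(Y, S) = (S + Y) - 499 = -499 + S + Y)
W = -199123/2 (W = -(199320 - 1*197)/2 = -(199320 - 197)/2 = -½*199123 = -199123/2 ≈ -99562.)
G = 22756199712 (G = (-220958 - 3752*(-6))*((-499 - 309 + 63) - 113927) = (-220958 + 22512)*(-745 - 113927) = -198446*(-114672) = 22756199712)
W + G = -199123/2 + 22756199712 = 45512200301/2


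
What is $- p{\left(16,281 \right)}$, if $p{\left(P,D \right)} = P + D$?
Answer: $-297$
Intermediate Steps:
$p{\left(P,D \right)} = D + P$
$- p{\left(16,281 \right)} = - (281 + 16) = \left(-1\right) 297 = -297$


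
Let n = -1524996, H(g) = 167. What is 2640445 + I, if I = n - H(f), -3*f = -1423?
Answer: 1115282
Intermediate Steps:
f = 1423/3 (f = -⅓*(-1423) = 1423/3 ≈ 474.33)
I = -1525163 (I = -1524996 - 1*167 = -1524996 - 167 = -1525163)
2640445 + I = 2640445 - 1525163 = 1115282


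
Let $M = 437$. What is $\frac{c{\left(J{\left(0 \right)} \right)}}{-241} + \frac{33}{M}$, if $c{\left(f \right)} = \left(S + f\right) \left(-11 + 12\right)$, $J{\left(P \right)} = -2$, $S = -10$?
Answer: $\frac{13197}{105317} \approx 0.12531$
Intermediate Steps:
$c{\left(f \right)} = -10 + f$ ($c{\left(f \right)} = \left(-10 + f\right) \left(-11 + 12\right) = \left(-10 + f\right) 1 = -10 + f$)
$\frac{c{\left(J{\left(0 \right)} \right)}}{-241} + \frac{33}{M} = \frac{-10 - 2}{-241} + \frac{33}{437} = \left(-12\right) \left(- \frac{1}{241}\right) + 33 \cdot \frac{1}{437} = \frac{12}{241} + \frac{33}{437} = \frac{13197}{105317}$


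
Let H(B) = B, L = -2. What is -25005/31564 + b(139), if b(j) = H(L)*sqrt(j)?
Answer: -25005/31564 - 2*sqrt(139) ≈ -24.372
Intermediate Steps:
b(j) = -2*sqrt(j)
-25005/31564 + b(139) = -25005/31564 - 2*sqrt(139)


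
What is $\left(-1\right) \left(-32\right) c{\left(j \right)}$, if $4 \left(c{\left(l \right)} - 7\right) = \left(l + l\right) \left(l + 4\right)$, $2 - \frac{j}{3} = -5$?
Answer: $8624$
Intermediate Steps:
$j = 21$ ($j = 6 - -15 = 6 + 15 = 21$)
$c{\left(l \right)} = 7 + \frac{l \left(4 + l\right)}{2}$ ($c{\left(l \right)} = 7 + \frac{\left(l + l\right) \left(l + 4\right)}{4} = 7 + \frac{2 l \left(4 + l\right)}{4} = 7 + \frac{l \left(4 + l\right)}{2}$)
$\left(-1\right) \left(-32\right) c{\left(j \right)} = \left(-1\right) \left(-32\right) \left(7 + \frac{21^{2}}{2} + 2 \cdot 21\right) = 32 \left(7 + \frac{1}{2} \cdot 441 + 42\right) = 32 \left(7 + \frac{441}{2} + 42\right) = 32 \cdot \frac{539}{2} = 8624$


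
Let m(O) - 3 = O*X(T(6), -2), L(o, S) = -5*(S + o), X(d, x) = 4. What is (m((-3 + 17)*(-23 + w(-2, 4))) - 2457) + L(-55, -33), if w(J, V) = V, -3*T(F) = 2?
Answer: -3078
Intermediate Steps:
T(F) = -⅔ (T(F) = -⅓*2 = -⅔)
L(o, S) = -5*S - 5*o
m(O) = 3 + 4*O (m(O) = 3 + O*4 = 3 + 4*O)
(m((-3 + 17)*(-23 + w(-2, 4))) - 2457) + L(-55, -33) = ((3 + 4*((-3 + 17)*(-23 + 4))) - 2457) + (-5*(-33) - 5*(-55)) = ((3 + 4*(14*(-19))) - 2457) + (165 + 275) = ((3 + 4*(-266)) - 2457) + 440 = ((3 - 1064) - 2457) + 440 = (-1061 - 2457) + 440 = -3518 + 440 = -3078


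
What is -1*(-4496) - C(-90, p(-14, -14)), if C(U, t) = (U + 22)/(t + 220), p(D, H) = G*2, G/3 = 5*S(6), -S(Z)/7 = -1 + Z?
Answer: 1865806/415 ≈ 4495.9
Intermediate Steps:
S(Z) = 7 - 7*Z (S(Z) = -7*(-1 + Z) = 7 - 7*Z)
G = -525 (G = 3*(5*(7 - 7*6)) = 3*(5*(7 - 42)) = 3*(5*(-35)) = 3*(-175) = -525)
p(D, H) = -1050 (p(D, H) = -525*2 = -1050)
C(U, t) = (22 + U)/(220 + t)
-1*(-4496) - C(-90, p(-14, -14)) = -1*(-4496) - (22 - 90)/(220 - 1050) = 4496 - (-68)/(-830) = 4496 - (-1)*(-68)/830 = 4496 - 1*34/415 = 4496 - 34/415 = 1865806/415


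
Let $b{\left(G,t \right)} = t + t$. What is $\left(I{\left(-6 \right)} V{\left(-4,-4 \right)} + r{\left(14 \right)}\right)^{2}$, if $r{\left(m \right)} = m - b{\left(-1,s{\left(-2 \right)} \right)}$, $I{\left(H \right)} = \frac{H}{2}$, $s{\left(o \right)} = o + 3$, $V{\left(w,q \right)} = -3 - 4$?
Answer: $1089$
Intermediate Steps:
$V{\left(w,q \right)} = -7$
$s{\left(o \right)} = 3 + o$
$b{\left(G,t \right)} = 2 t$
$I{\left(H \right)} = \frac{H}{2}$ ($I{\left(H \right)} = H \frac{1}{2} = \frac{H}{2}$)
$r{\left(m \right)} = -2 + m$ ($r{\left(m \right)} = m - 2 \left(3 - 2\right) = m - 2 \cdot 1 = m - 2 = -2 + m$)
$\left(I{\left(-6 \right)} V{\left(-4,-4 \right)} + r{\left(14 \right)}\right)^{2} = \left(\frac{1}{2} \left(-6\right) \left(-7\right) + \left(-2 + 14\right)\right)^{2} = \left(\left(-3\right) \left(-7\right) + 12\right)^{2} = \left(21 + 12\right)^{2} = 33^{2} = 1089$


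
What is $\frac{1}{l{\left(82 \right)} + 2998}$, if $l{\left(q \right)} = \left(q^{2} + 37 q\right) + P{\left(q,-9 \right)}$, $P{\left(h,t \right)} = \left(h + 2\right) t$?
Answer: $\frac{1}{12000} \approx 8.3333 \cdot 10^{-5}$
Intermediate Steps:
$P{\left(h,t \right)} = t \left(2 + h\right)$ ($P{\left(h,t \right)} = \left(2 + h\right) t = t \left(2 + h\right)$)
$l{\left(q \right)} = -18 + q^{2} + 28 q$ ($l{\left(q \right)} = \left(q^{2} + 37 q\right) - 9 \left(2 + q\right) = \left(q^{2} + 37 q\right) - \left(18 + 9 q\right) = -18 + q^{2} + 28 q$)
$\frac{1}{l{\left(82 \right)} + 2998} = \frac{1}{\left(-18 + 82^{2} + 28 \cdot 82\right) + 2998} = \frac{1}{\left(-18 + 6724 + 2296\right) + 2998} = \frac{1}{9002 + 2998} = \frac{1}{12000}$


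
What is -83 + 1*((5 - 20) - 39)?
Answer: -137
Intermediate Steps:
-83 + 1*((5 - 20) - 39) = -83 + 1*(-15 - 39) = -83 + 1*(-54) = -83 - 54 = -137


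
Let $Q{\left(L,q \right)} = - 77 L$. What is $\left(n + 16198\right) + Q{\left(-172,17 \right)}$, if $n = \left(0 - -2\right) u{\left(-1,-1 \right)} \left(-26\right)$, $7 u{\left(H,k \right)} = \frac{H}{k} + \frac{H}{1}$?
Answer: $29442$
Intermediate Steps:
$u{\left(H,k \right)} = \frac{H}{7} + \frac{H}{7 k}$ ($u{\left(H,k \right)} = \frac{\frac{H}{k} + \frac{H}{1}}{7} = \frac{\frac{H}{k} + H 1}{7} = \frac{\frac{H}{k} + H}{7} = \frac{H + \frac{H}{k}}{7} = \frac{H}{7} + \frac{H}{7 k}$)
$n = 0$ ($n = \left(0 - -2\right) \frac{1}{7} \left(-1\right) \frac{1}{-1} \left(1 - 1\right) \left(-26\right) = \left(0 + 2\right) \frac{1}{7} \left(-1\right) \left(-1\right) 0 \left(-26\right) = 2 \cdot 0 \left(-26\right) = 0 \left(-26\right) = 0$)
$\left(n + 16198\right) + Q{\left(-172,17 \right)} = \left(0 + 16198\right) - -13244 = 16198 + 13244 = 29442$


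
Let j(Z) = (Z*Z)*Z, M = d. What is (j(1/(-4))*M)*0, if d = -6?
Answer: 0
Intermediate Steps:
M = -6
j(Z) = Z³ (j(Z) = Z²*Z = Z³)
(j(1/(-4))*M)*0 = ((1/(-4))³*(-6))*0 = ((-¼)³*(-6))*0 = -1/64*(-6)*0 = (3/32)*0 = 0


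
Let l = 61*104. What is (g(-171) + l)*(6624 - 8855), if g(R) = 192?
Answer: -14581816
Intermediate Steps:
l = 6344
(g(-171) + l)*(6624 - 8855) = (192 + 6344)*(6624 - 8855) = 6536*(-2231) = -14581816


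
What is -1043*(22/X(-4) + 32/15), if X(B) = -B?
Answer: -238847/30 ≈ -7961.6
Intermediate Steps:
-1043*(22/X(-4) + 32/15) = -1043*(22/((-1*(-4))) + 32/15) = -1043*(22/4 + 32*(1/15)) = -1043*(22*(¼) + 32/15) = -1043*(11/2 + 32/15) = -1043*229/30 = -238847/30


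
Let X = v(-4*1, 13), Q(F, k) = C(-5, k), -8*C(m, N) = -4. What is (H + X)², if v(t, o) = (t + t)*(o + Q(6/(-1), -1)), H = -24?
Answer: 17424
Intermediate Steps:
C(m, N) = ½ (C(m, N) = -⅛*(-4) = ½)
Q(F, k) = ½
v(t, o) = 2*t*(½ + o) (v(t, o) = (t + t)*(o + ½) = (2*t)*(½ + o) = 2*t*(½ + o))
X = -108 (X = (-4*1)*(1 + 2*13) = -4*(1 + 26) = -4*27 = -108)
(H + X)² = (-24 - 108)² = (-132)² = 17424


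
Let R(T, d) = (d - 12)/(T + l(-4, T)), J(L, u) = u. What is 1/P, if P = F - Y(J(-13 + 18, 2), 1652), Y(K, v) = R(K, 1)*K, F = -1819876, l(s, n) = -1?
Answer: -1/1819854 ≈ -5.4949e-7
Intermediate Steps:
R(T, d) = (-12 + d)/(-1 + T) (R(T, d) = (d - 12)/(T - 1) = (-12 + d)/(-1 + T))
Y(K, v) = -11*K/(-1 + K) (Y(K, v) = ((-12 + 1)/(-1 + K))*K = (-11/(-1 + K))*K = -11*K/(-1 + K))
P = -1819854 (P = -1819876 - (-11)*2/(-1 + 2) = -1819876 - (-11)*2/1 = -1819876 - (-11)*2 = -1819876 - 1*(-22) = -1819876 + 22 = -1819854)
1/P = 1/(-1819854) = -1/1819854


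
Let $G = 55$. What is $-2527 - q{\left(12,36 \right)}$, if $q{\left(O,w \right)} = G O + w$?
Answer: $-3223$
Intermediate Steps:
$q{\left(O,w \right)} = w + 55 O$ ($q{\left(O,w \right)} = 55 O + w = w + 55 O$)
$-2527 - q{\left(12,36 \right)} = -2527 - \left(36 + 55 \cdot 12\right) = -2527 - \left(36 + 660\right) = -2527 - 696 = -3223$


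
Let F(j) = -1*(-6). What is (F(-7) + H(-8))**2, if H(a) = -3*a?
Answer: 900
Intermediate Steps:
F(j) = 6
(F(-7) + H(-8))**2 = (6 - 3*(-8))**2 = (6 + 24)**2 = 30**2 = 900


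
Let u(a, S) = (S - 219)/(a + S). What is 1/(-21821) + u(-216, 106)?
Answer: 2465663/2400310 ≈ 1.0272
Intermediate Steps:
u(a, S) = (-219 + S)/(S + a)
1/(-21821) + u(-216, 106) = 1/(-21821) + (-219 + 106)/(106 - 216) = -1/21821 - 113/(-110) = -1/21821 - 1/110*(-113) = -1/21821 + 113/110 = 2465663/2400310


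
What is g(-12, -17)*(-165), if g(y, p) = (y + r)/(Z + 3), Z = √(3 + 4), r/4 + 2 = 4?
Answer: 990 - 330*√7 ≈ 116.90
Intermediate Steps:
r = 8 (r = -8 + 4*4 = -8 + 16 = 8)
Z = √7 ≈ 2.6458
g(y, p) = (8 + y)/(3 + √7) (g(y, p) = (y + 8)/(√7 + 3) = (8 + y)/(3 + √7))
g(-12, -17)*(-165) = ((8 - 12)/(3 + √7))*(-165) = (-4/(3 + √7))*(-165) = -4/(3 + √7)*(-165) = 660/(3 + √7)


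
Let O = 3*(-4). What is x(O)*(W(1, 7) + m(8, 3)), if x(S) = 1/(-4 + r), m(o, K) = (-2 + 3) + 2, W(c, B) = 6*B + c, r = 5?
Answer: 46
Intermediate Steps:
W(c, B) = c + 6*B
m(o, K) = 3 (m(o, K) = 1 + 2 = 3)
O = -12
x(S) = 1 (x(S) = 1/(-4 + 5) = 1/1 = 1)
x(O)*(W(1, 7) + m(8, 3)) = 1*((1 + 6*7) + 3) = 1*((1 + 42) + 3) = 1*(43 + 3) = 1*46 = 46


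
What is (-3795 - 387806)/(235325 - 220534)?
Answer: -55943/2113 ≈ -26.476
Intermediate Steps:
(-3795 - 387806)/(235325 - 220534) = -391601/14791 = -391601*1/14791 = -55943/2113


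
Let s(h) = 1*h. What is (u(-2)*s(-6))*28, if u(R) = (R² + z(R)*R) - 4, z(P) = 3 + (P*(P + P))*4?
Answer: 11760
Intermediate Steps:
s(h) = h
z(P) = 3 + 8*P² (z(P) = 3 + (P*(2*P))*4 = 3 + (2*P²)*4 = 3 + 8*P²)
u(R) = -4 + R² + R*(3 + 8*R²) (u(R) = (R² + (3 + 8*R²)*R) - 4 = (R² + R*(3 + 8*R²)) - 4 = -4 + R² + R*(3 + 8*R²))
(u(-2)*s(-6))*28 = ((-4 + (-2)² - 2*(3 + 8*(-2)²))*(-6))*28 = ((-4 + 4 - 2*(3 + 8*4))*(-6))*28 = ((-4 + 4 - 2*(3 + 32))*(-6))*28 = ((-4 + 4 - 2*35)*(-6))*28 = ((-4 + 4 - 70)*(-6))*28 = -70*(-6)*28 = 420*28 = 11760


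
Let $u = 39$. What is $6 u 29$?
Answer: $6786$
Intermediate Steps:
$6 u 29 = 6 \cdot 39 \cdot 29 = 234 \cdot 29 = 6786$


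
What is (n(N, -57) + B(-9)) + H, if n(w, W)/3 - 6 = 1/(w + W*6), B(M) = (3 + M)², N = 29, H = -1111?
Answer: -330844/313 ≈ -1057.0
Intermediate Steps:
n(w, W) = 18 + 3/(w + 6*W) (n(w, W) = 18 + 3/(w + W*6) = 18 + 3/(w + 6*W))
(n(N, -57) + B(-9)) + H = (3*(1 + 6*29 + 36*(-57))/(29 + 6*(-57)) + (3 - 9)²) - 1111 = (3*(1 + 174 - 2052)/(29 - 342) + (-6)²) - 1111 = (3*(-1877)/(-313) + 36) - 1111 = (3*(-1/313)*(-1877) + 36) - 1111 = (5631/313 + 36) - 1111 = 16899/313 - 1111 = -330844/313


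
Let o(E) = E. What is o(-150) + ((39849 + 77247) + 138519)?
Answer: 255465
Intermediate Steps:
o(-150) + ((39849 + 77247) + 138519) = -150 + ((39849 + 77247) + 138519) = -150 + (117096 + 138519) = -150 + 255615 = 255465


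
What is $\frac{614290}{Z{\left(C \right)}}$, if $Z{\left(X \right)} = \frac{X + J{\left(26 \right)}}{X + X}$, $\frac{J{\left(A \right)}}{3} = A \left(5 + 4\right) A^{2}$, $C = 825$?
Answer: $\frac{337859500}{158459} \approx 2132.2$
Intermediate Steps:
$J{\left(A \right)} = 27 A^{3}$ ($J{\left(A \right)} = 3 A \left(5 + 4\right) A^{2} = 3 A 9 A^{2} = 3 \cdot 9 A A^{2} = 3 \cdot 9 A^{3} = 27 A^{3}$)
$Z{\left(X \right)} = \frac{474552 + X}{2 X}$ ($Z{\left(X \right)} = \frac{X + 27 \cdot 26^{3}}{X + X} = \frac{X + 27 \cdot 17576}{2 X} = \left(X + 474552\right) \frac{1}{2 X} = \left(474552 + X\right) \frac{1}{2 X} = \frac{474552 + X}{2 X}$)
$\frac{614290}{Z{\left(C \right)}} = \frac{614290}{\frac{1}{2} \cdot \frac{1}{825} \left(474552 + 825\right)} = \frac{614290}{\frac{1}{2} \cdot \frac{1}{825} \cdot 475377} = \frac{614290}{\frac{158459}{550}} = 614290 \cdot \frac{550}{158459} = \frac{337859500}{158459}$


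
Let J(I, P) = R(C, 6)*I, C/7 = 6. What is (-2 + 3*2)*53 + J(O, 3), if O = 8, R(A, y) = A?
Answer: 548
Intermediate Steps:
C = 42 (C = 7*6 = 42)
J(I, P) = 42*I
(-2 + 3*2)*53 + J(O, 3) = (-2 + 3*2)*53 + 42*8 = (-2 + 6)*53 + 336 = 4*53 + 336 = 212 + 336 = 548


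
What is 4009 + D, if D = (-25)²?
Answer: 4634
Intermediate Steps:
D = 625
4009 + D = 4009 + 625 = 4634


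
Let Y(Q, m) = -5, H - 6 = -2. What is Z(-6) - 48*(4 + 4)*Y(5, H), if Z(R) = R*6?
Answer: 1884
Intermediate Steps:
H = 4 (H = 6 - 2 = 4)
Z(R) = 6*R
Z(-6) - 48*(4 + 4)*Y(5, H) = 6*(-6) - 48*(4 + 4)*(-5) = -36 - 384*(-5) = -36 - 48*(-40) = -36 + 1920 = 1884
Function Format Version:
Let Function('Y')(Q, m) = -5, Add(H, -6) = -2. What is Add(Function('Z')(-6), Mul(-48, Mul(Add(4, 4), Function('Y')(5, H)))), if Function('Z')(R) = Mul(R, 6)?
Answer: 1884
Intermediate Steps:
H = 4 (H = Add(6, -2) = 4)
Function('Z')(R) = Mul(6, R)
Add(Function('Z')(-6), Mul(-48, Mul(Add(4, 4), Function('Y')(5, H)))) = Add(Mul(6, -6), Mul(-48, Mul(Add(4, 4), -5))) = Add(-36, Mul(-48, Mul(8, -5))) = Add(-36, Mul(-48, -40)) = Add(-36, 1920) = 1884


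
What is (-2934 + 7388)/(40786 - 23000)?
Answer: 2227/8893 ≈ 0.25042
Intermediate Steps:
(-2934 + 7388)/(40786 - 23000) = 4454/17786 = 4454*(1/17786) = 2227/8893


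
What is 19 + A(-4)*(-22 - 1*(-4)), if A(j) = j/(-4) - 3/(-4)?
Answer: -25/2 ≈ -12.500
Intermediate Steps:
A(j) = ¾ - j/4 (A(j) = j*(-¼) - 3*(-¼) = -j/4 + ¾ = ¾ - j/4)
19 + A(-4)*(-22 - 1*(-4)) = 19 + (¾ - ¼*(-4))*(-22 - 1*(-4)) = 19 + (¾ + 1)*(-22 + 4) = 19 + (7/4)*(-18) = 19 - 63/2 = -25/2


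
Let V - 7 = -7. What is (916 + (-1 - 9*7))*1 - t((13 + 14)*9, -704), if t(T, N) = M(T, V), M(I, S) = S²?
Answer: 852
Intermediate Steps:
V = 0 (V = 7 - 7 = 0)
t(T, N) = 0 (t(T, N) = 0² = 0)
(916 + (-1 - 9*7))*1 - t((13 + 14)*9, -704) = (916 + (-1 - 9*7))*1 - 1*0 = (916 + (-1 - 63))*1 + 0 = (916 - 64)*1 + 0 = 852*1 + 0 = 852 + 0 = 852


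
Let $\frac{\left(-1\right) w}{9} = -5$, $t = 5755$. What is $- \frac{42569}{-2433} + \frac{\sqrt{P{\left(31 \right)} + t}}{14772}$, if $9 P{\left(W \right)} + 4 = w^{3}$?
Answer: $\frac{42569}{2433} + \frac{\sqrt{35729}}{22158} \approx 17.505$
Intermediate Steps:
$w = 45$ ($w = \left(-9\right) \left(-5\right) = 45$)
$P{\left(W \right)} = \frac{91121}{9}$ ($P{\left(W \right)} = - \frac{4}{9} + \frac{45^{3}}{9} = - \frac{4}{9} + \frac{1}{9} \cdot 91125 = - \frac{4}{9} + 10125 = \frac{91121}{9}$)
$- \frac{42569}{-2433} + \frac{\sqrt{P{\left(31 \right)} + t}}{14772} = - \frac{42569}{-2433} + \frac{\sqrt{\frac{91121}{9} + 5755}}{14772} = \left(-42569\right) \left(- \frac{1}{2433}\right) + \sqrt{\frac{142916}{9}} \cdot \frac{1}{14772} = \frac{42569}{2433} + \frac{2 \sqrt{35729}}{3} \cdot \frac{1}{14772} = \frac{42569}{2433} + \frac{\sqrt{35729}}{22158}$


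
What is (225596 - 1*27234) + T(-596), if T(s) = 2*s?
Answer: 197170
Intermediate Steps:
(225596 - 1*27234) + T(-596) = (225596 - 1*27234) + 2*(-596) = (225596 - 27234) - 1192 = 198362 - 1192 = 197170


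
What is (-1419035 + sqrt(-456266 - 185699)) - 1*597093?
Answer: -2016128 + I*sqrt(641965) ≈ -2.0161e+6 + 801.23*I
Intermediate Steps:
(-1419035 + sqrt(-456266 - 185699)) - 1*597093 = (-1419035 + sqrt(-641965)) - 597093 = (-1419035 + I*sqrt(641965)) - 597093 = -2016128 + I*sqrt(641965)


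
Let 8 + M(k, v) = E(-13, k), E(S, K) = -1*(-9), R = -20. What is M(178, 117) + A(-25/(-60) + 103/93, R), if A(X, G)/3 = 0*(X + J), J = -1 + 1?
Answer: 1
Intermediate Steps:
E(S, K) = 9
M(k, v) = 1 (M(k, v) = -8 + 9 = 1)
J = 0
A(X, G) = 0 (A(X, G) = 3*(0*(X + 0)) = 3*(0*X) = 3*0 = 0)
M(178, 117) + A(-25/(-60) + 103/93, R) = 1 + 0 = 1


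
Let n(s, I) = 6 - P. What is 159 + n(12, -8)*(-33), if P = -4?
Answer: -171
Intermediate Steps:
n(s, I) = 10 (n(s, I) = 6 - 1*(-4) = 6 + 4 = 10)
159 + n(12, -8)*(-33) = 159 + 10*(-33) = 159 - 330 = -171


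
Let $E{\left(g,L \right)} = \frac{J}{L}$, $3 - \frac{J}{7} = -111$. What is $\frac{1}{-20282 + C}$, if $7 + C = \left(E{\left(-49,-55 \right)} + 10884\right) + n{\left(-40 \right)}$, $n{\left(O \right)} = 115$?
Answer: $- \frac{55}{511748} \approx -0.00010747$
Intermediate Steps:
$J = 798$ ($J = 21 - -777 = 21 + 777 = 798$)
$E{\left(g,L \right)} = \frac{798}{L}$
$C = \frac{603762}{55}$ ($C = -7 + \left(\left(\frac{798}{-55} + 10884\right) + 115\right) = -7 + \left(\left(798 \left(- \frac{1}{55}\right) + 10884\right) + 115\right) = -7 + \left(\left(- \frac{798}{55} + 10884\right) + 115\right) = -7 + \left(\frac{597822}{55} + 115\right) = -7 + \frac{604147}{55} = \frac{603762}{55} \approx 10977.0$)
$\frac{1}{-20282 + C} = \frac{1}{-20282 + \frac{603762}{55}} = \frac{1}{- \frac{511748}{55}} = - \frac{55}{511748}$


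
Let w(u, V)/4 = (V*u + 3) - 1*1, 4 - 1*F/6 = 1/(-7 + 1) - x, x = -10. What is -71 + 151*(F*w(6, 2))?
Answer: -296031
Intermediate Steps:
F = -35 (F = 24 - 6*(1/(-7 + 1) - 1*(-10)) = 24 - 6*(1/(-6) + 10) = 24 - 6*(-⅙ + 10) = 24 - 6*59/6 = 24 - 59 = -35)
w(u, V) = 8 + 4*V*u (w(u, V) = 4*((V*u + 3) - 1*1) = 4*((3 + V*u) - 1) = 4*(2 + V*u) = 8 + 4*V*u)
-71 + 151*(F*w(6, 2)) = -71 + 151*(-35*(8 + 4*2*6)) = -71 + 151*(-35*(8 + 48)) = -71 + 151*(-35*56) = -71 + 151*(-1960) = -71 - 295960 = -296031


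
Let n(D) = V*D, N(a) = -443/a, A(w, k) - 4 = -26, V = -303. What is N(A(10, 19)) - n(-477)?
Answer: -3179239/22 ≈ -1.4451e+5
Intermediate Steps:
A(w, k) = -22 (A(w, k) = 4 - 26 = -22)
n(D) = -303*D
N(A(10, 19)) - n(-477) = -443/(-22) - (-303)*(-477) = -443*(-1/22) - 1*144531 = 443/22 - 144531 = -3179239/22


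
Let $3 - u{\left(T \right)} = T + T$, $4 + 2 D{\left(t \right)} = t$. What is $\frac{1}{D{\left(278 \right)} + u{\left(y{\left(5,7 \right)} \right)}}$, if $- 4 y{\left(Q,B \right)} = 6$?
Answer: $\frac{1}{143} \approx 0.006993$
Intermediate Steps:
$y{\left(Q,B \right)} = - \frac{3}{2}$ ($y{\left(Q,B \right)} = \left(- \frac{1}{4}\right) 6 = - \frac{3}{2}$)
$D{\left(t \right)} = -2 + \frac{t}{2}$
$u{\left(T \right)} = 3 - 2 T$ ($u{\left(T \right)} = 3 - \left(T + T\right) = 3 - 2 T$)
$\frac{1}{D{\left(278 \right)} + u{\left(y{\left(5,7 \right)} \right)}} = \frac{1}{\left(-2 + \frac{1}{2} \cdot 278\right) + \left(3 - -3\right)} = \frac{1}{\left(-2 + 139\right) + \left(3 + 3\right)} = \frac{1}{137 + 6} = \frac{1}{143}$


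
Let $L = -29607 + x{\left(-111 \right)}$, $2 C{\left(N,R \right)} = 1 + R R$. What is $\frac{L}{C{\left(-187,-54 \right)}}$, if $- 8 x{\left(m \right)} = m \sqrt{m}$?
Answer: $- \frac{59214}{2917} + \frac{111 i \sqrt{111}}{11668} \approx -20.3 + 0.10023 i$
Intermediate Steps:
$x{\left(m \right)} = - \frac{m^{\frac{3}{2}}}{8}$ ($x{\left(m \right)} = - \frac{m \sqrt{m}}{8} = - \frac{m^{\frac{3}{2}}}{8}$)
$C{\left(N,R \right)} = \frac{1}{2} + \frac{R^{2}}{2}$ ($C{\left(N,R \right)} = \frac{1 + R R}{2} = \frac{1 + R^{2}}{2} = \frac{1}{2} + \frac{R^{2}}{2}$)
$L = -29607 + \frac{111 i \sqrt{111}}{8}$ ($L = -29607 - \frac{\left(-111\right)^{\frac{3}{2}}}{8} = -29607 - \frac{\left(-111\right) i \sqrt{111}}{8} = -29607 + \frac{111 i \sqrt{111}}{8} \approx -29607.0 + 146.18 i$)
$\frac{L}{C{\left(-187,-54 \right)}} = \frac{-29607 + \frac{111 i \sqrt{111}}{8}}{\frac{1}{2} + \frac{\left(-54\right)^{2}}{2}} = \frac{-29607 + \frac{111 i \sqrt{111}}{8}}{\frac{1}{2} + \frac{1}{2} \cdot 2916} = \frac{-29607 + \frac{111 i \sqrt{111}}{8}}{\frac{1}{2} + 1458} = \frac{-29607 + \frac{111 i \sqrt{111}}{8}}{\frac{2917}{2}} = \left(-29607 + \frac{111 i \sqrt{111}}{8}\right) \frac{2}{2917} = - \frac{59214}{2917} + \frac{111 i \sqrt{111}}{11668}$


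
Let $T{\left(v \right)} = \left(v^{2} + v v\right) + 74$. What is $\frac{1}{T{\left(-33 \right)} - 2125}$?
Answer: $\frac{1}{127} \approx 0.007874$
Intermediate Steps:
$T{\left(v \right)} = 74 + 2 v^{2}$ ($T{\left(v \right)} = \left(v^{2} + v^{2}\right) + 74 = 2 v^{2} + 74 = 74 + 2 v^{2}$)
$\frac{1}{T{\left(-33 \right)} - 2125} = \frac{1}{\left(74 + 2 \left(-33\right)^{2}\right) - 2125} = \frac{1}{\left(74 + 2 \cdot 1089\right) - 2125} = \frac{1}{\left(74 + 2178\right) - 2125} = \frac{1}{2252 - 2125} = \frac{1}{127}$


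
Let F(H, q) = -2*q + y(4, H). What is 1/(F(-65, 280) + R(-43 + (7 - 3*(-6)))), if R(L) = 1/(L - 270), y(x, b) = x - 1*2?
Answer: -288/160705 ≈ -0.0017921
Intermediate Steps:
y(x, b) = -2 + x (y(x, b) = x - 2 = -2 + x)
F(H, q) = 2 - 2*q (F(H, q) = -2*q + (-2 + 4) = -2*q + 2 = 2 - 2*q)
R(L) = 1/(-270 + L)
1/(F(-65, 280) + R(-43 + (7 - 3*(-6)))) = 1/((2 - 2*280) + 1/(-270 + (-43 + (7 - 3*(-6))))) = 1/((2 - 560) + 1/(-270 + (-43 + (7 + 18)))) = 1/(-558 + 1/(-270 + (-43 + 25))) = 1/(-558 + 1/(-270 - 18)) = 1/(-558 + 1/(-288)) = 1/(-558 - 1/288) = 1/(-160705/288) = -288/160705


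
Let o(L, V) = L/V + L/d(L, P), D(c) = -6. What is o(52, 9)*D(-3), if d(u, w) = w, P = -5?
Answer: 416/15 ≈ 27.733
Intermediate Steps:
o(L, V) = -L/5 + L/V (o(L, V) = L/V + L/(-5) = L/V + L*(-⅕) = L/V - L/5 = -L/5 + L/V)
o(52, 9)*D(-3) = (-⅕*52 + 52/9)*(-6) = (-52/5 + 52*(⅑))*(-6) = (-52/5 + 52/9)*(-6) = -208/45*(-6) = 416/15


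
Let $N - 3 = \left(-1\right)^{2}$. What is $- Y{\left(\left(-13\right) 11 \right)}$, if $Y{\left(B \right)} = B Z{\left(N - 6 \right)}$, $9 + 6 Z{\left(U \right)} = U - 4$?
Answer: $- \frac{715}{2} \approx -357.5$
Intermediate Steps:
$N = 4$ ($N = 3 + \left(-1\right)^{2} = 3 + 1 = 4$)
$Z{\left(U \right)} = - \frac{13}{6} + \frac{U}{6}$ ($Z{\left(U \right)} = - \frac{3}{2} + \frac{U - 4}{6} = - \frac{3}{2} + \frac{-4 + U}{6} = - \frac{3}{2} + \left(- \frac{2}{3} + \frac{U}{6}\right) = - \frac{13}{6} + \frac{U}{6}$)
$Y{\left(B \right)} = - \frac{5 B}{2}$ ($Y{\left(B \right)} = B \left(- \frac{13}{6} + \frac{4 - 6}{6}\right) = B \left(- \frac{13}{6} + \frac{1}{6} \left(-2\right)\right) = B \left(- \frac{13}{6} - \frac{1}{3}\right) = B \left(- \frac{5}{2}\right) = - \frac{5 B}{2}$)
$- Y{\left(\left(-13\right) 11 \right)} = - \frac{\left(-5\right) \left(\left(-13\right) 11\right)}{2} = - \frac{\left(-5\right) \left(-143\right)}{2} = \left(-1\right) \frac{715}{2} = - \frac{715}{2}$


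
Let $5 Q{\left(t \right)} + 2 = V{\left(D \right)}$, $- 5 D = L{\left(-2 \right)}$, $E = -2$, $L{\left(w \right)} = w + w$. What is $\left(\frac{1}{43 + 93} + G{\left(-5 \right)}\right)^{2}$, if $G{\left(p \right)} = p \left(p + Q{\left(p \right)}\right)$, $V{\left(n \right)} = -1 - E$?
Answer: $\frac{12510369}{18496} \approx 676.38$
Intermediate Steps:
$L{\left(w \right)} = 2 w$
$D = \frac{4}{5}$ ($D = - \frac{2 \left(-2\right)}{5} = \left(- \frac{1}{5}\right) \left(-4\right) = \frac{4}{5} \approx 0.8$)
$V{\left(n \right)} = 1$ ($V{\left(n \right)} = -1 - -2 = -1 + 2 = 1$)
$Q{\left(t \right)} = - \frac{1}{5}$ ($Q{\left(t \right)} = - \frac{2}{5} + \frac{1}{5} \cdot 1 = - \frac{2}{5} + \frac{1}{5} = - \frac{1}{5}$)
$G{\left(p \right)} = p \left(- \frac{1}{5} + p\right)$ ($G{\left(p \right)} = p \left(p - \frac{1}{5}\right) = p \left(- \frac{1}{5} + p\right)$)
$\left(\frac{1}{43 + 93} + G{\left(-5 \right)}\right)^{2} = \left(\frac{1}{43 + 93} - 5 \left(- \frac{1}{5} - 5\right)\right)^{2} = \left(\frac{1}{136} - -26\right)^{2} = \left(\frac{1}{136} + 26\right)^{2} = \left(\frac{3537}{136}\right)^{2} = \frac{12510369}{18496}$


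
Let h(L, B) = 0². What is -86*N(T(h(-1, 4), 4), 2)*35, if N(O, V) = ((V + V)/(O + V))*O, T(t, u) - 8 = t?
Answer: -9632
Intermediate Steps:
h(L, B) = 0
T(t, u) = 8 + t
N(O, V) = 2*O*V/(O + V) (N(O, V) = ((2*V)/(O + V))*O = (2*V/(O + V))*O = 2*O*V/(O + V))
-86*N(T(h(-1, 4), 4), 2)*35 = -172*(8 + 0)*2/((8 + 0) + 2)*35 = -172*8*2/(8 + 2)*35 = -172*8*2/10*35 = -86*16/5*35 = -1376/5*35 = -9632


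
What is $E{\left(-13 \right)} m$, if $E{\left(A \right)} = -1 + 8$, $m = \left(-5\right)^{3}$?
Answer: $-875$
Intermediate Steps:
$m = -125$
$E{\left(A \right)} = 7$
$E{\left(-13 \right)} m = 7 \left(-125\right) = -875$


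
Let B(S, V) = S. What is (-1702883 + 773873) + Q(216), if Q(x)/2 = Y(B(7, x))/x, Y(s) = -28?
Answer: -25083277/27 ≈ -9.2901e+5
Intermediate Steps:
Q(x) = -56/x (Q(x) = 2*(-28/x) = -56/x)
(-1702883 + 773873) + Q(216) = (-1702883 + 773873) - 56/216 = -929010 - 56*1/216 = -929010 - 7/27 = -25083277/27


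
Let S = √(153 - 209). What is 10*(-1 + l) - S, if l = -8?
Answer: -90 - 2*I*√14 ≈ -90.0 - 7.4833*I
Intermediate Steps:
S = 2*I*√14 (S = √(-56) = 2*I*√14 ≈ 7.4833*I)
10*(-1 + l) - S = 10*(-1 - 8) - 2*I*√14 = 10*(-9) - 2*I*√14 = -90 - 2*I*√14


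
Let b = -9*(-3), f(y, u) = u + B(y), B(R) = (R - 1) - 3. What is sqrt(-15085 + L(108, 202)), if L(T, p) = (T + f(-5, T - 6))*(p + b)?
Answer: 4*sqrt(1934) ≈ 175.91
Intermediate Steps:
B(R) = -4 + R (B(R) = (-1 + R) - 3 = -4 + R)
f(y, u) = -4 + u + y (f(y, u) = u + (-4 + y) = -4 + u + y)
b = 27
L(T, p) = (-15 + 2*T)*(27 + p) (L(T, p) = (T + (-4 + (T - 6) - 5))*(p + 27) = (T + (-4 + (-6 + T) - 5))*(27 + p) = (T + (-15 + T))*(27 + p) = (-15 + 2*T)*(27 + p))
sqrt(-15085 + L(108, 202)) = sqrt(-15085 + (-405 + 54*108 + 108*202 + 202*(-15 + 108))) = sqrt(-15085 + (-405 + 5832 + 21816 + 202*93)) = sqrt(-15085 + (-405 + 5832 + 21816 + 18786)) = sqrt(-15085 + 46029) = sqrt(30944) = 4*sqrt(1934)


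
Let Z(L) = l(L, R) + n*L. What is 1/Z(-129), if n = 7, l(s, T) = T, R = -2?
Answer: -1/905 ≈ -0.0011050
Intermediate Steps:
Z(L) = -2 + 7*L
1/Z(-129) = 1/(-2 + 7*(-129)) = 1/(-2 - 903) = 1/(-905) = -1/905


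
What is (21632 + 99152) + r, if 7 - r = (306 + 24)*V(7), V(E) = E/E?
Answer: 120461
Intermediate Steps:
V(E) = 1
r = -323 (r = 7 - (306 + 24) = 7 - 330 = -323)
(21632 + 99152) + r = (21632 + 99152) - 323 = 120784 - 323 = 120461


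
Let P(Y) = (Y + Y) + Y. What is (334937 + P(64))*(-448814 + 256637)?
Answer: -64404085833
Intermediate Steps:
P(Y) = 3*Y (P(Y) = 2*Y + Y = 3*Y)
(334937 + P(64))*(-448814 + 256637) = (334937 + 3*64)*(-448814 + 256637) = (334937 + 192)*(-192177) = 335129*(-192177) = -64404085833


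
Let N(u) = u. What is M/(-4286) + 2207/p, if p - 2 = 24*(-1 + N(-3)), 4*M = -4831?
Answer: -18691347/805768 ≈ -23.197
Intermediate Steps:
M = -4831/4 (M = (1/4)*(-4831) = -4831/4 ≈ -1207.8)
p = -94 (p = 2 + 24*(-1 - 3) = 2 + 24*(-4) = 2 - 96 = -94)
M/(-4286) + 2207/p = -4831/4/(-4286) + 2207/(-94) = -4831/4*(-1/4286) + 2207*(-1/94) = 4831/17144 - 2207/94 = -18691347/805768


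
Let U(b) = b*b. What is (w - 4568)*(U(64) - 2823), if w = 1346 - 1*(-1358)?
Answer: -2372872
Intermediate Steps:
w = 2704 (w = 1346 + 1358 = 2704)
U(b) = b²
(w - 4568)*(U(64) - 2823) = (2704 - 4568)*(64² - 2823) = -1864*(4096 - 2823) = -1864*1273 = -2372872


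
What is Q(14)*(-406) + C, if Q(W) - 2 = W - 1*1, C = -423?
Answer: -6513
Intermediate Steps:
Q(W) = 1 + W (Q(W) = 2 + (W - 1*1) = 2 + (W - 1) = 2 + (-1 + W) = 1 + W)
Q(14)*(-406) + C = (1 + 14)*(-406) - 423 = 15*(-406) - 423 = -6090 - 423 = -6513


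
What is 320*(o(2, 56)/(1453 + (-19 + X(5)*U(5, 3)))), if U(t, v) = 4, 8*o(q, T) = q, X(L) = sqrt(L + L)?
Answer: 28680/514049 - 80*sqrt(10)/514049 ≈ 0.055300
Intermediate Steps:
X(L) = sqrt(2)*sqrt(L) (X(L) = sqrt(2*L) = sqrt(2)*sqrt(L))
o(q, T) = q/8
320*(o(2, 56)/(1453 + (-19 + X(5)*U(5, 3)))) = 320*(((1/8)*2)/(1453 + (-19 + (sqrt(2)*sqrt(5))*4))) = 320*(1/(4*(1453 + (-19 + sqrt(10)*4)))) = 320*(1/(4*(1453 + (-19 + 4*sqrt(10))))) = 320*(1/(4*(1434 + 4*sqrt(10)))) = 80/(1434 + 4*sqrt(10))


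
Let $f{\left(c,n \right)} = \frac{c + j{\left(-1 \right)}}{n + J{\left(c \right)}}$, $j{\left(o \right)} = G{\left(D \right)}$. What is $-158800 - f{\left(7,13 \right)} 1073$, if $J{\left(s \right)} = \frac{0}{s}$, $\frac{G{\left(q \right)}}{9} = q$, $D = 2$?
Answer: $- \frac{2091225}{13} \approx -1.6086 \cdot 10^{5}$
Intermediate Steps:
$G{\left(q \right)} = 9 q$
$j{\left(o \right)} = 18$ ($j{\left(o \right)} = 9 \cdot 2 = 18$)
$J{\left(s \right)} = 0$
$f{\left(c,n \right)} = \frac{18 + c}{n}$ ($f{\left(c,n \right)} = \frac{c + 18}{n + 0} = \frac{18 + c}{n}$)
$-158800 - f{\left(7,13 \right)} 1073 = -158800 - \frac{18 + 7}{13} \cdot 1073 = -158800 - \frac{1}{13} \cdot 25 \cdot 1073 = -158800 - \frac{25}{13} \cdot 1073 = -158800 - \frac{26825}{13} = - \frac{2091225}{13}$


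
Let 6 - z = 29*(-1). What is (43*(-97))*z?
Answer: -145985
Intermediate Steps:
z = 35 (z = 6 - 29*(-1) = 6 - 1*(-29) = 6 + 29 = 35)
(43*(-97))*z = (43*(-97))*35 = -4171*35 = -145985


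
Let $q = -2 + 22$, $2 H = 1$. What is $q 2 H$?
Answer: $20$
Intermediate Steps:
$H = \frac{1}{2}$ ($H = \frac{1}{2} \cdot 1 = \frac{1}{2} \approx 0.5$)
$q = 20$
$q 2 H = 20 \cdot 2 \cdot \frac{1}{2} = 40 \cdot \frac{1}{2} = 20$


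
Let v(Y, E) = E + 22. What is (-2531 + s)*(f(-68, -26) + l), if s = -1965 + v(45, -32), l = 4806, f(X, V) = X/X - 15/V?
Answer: -281618241/13 ≈ -2.1663e+7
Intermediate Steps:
v(Y, E) = 22 + E
f(X, V) = 1 - 15/V
s = -1975 (s = -1965 + (22 - 32) = -1965 - 10 = -1975)
(-2531 + s)*(f(-68, -26) + l) = (-2531 - 1975)*((-15 - 26)/(-26) + 4806) = -4506*(-1/26*(-41) + 4806) = -4506*(41/26 + 4806) = -4506*124997/26 = -281618241/13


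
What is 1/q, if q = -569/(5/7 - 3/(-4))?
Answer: -41/15932 ≈ -0.0025734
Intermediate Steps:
q = -15932/41 (q = -569/(5*(⅐) - 3*(-¼)) = -569/(5/7 + ¾) = -569/(41/28) = (28/41)*(-569) = -15932/41 ≈ -388.59)
1/q = 1/(-15932/41) = -41/15932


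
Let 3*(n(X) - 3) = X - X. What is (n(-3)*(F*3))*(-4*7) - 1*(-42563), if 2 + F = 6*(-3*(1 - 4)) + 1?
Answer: 29207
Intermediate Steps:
n(X) = 3 (n(X) = 3 + (X - X)/3 = 3 + (⅓)*0 = 3 + 0 = 3)
F = 53 (F = -2 + (6*(-3*(1 - 4)) + 1) = -2 + (6*(-3*(-3)) + 1) = -2 + (6*9 + 1) = -2 + (54 + 1) = -2 + 55 = 53)
(n(-3)*(F*3))*(-4*7) - 1*(-42563) = (3*(53*3))*(-4*7) - 1*(-42563) = (3*159)*(-28) + 42563 = 477*(-28) + 42563 = -13356 + 42563 = 29207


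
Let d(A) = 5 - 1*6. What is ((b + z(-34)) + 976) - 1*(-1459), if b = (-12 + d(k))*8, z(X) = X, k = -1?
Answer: 2297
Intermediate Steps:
d(A) = -1 (d(A) = 5 - 6 = -1)
b = -104 (b = (-12 - 1)*8 = -13*8 = -104)
((b + z(-34)) + 976) - 1*(-1459) = ((-104 - 34) + 976) - 1*(-1459) = (-138 + 976) + 1459 = 838 + 1459 = 2297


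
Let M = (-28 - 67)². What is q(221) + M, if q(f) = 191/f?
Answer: 1994716/221 ≈ 9025.9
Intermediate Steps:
M = 9025 (M = (-95)² = 9025)
q(221) + M = 191/221 + 9025 = 1994716/221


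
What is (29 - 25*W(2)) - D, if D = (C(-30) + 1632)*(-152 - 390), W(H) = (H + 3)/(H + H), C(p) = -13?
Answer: 3509983/4 ≈ 8.7750e+5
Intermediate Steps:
W(H) = (3 + H)/(2*H) (W(H) = (3 + H)/((2*H)) = (3 + H)*(1/(2*H)) = (3 + H)/(2*H))
D = -877498 (D = (-13 + 1632)*(-152 - 390) = 1619*(-542) = -877498)
(29 - 25*W(2)) - D = (29 - 25*(3 + 2)/(2*2)) - 1*(-877498) = (29 - 25*5/(2*2)) + 877498 = (29 - 25*5/4) + 877498 = (29 - 125/4) + 877498 = -9/4 + 877498 = 3509983/4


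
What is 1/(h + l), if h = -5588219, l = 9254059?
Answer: 1/3665840 ≈ 2.7279e-7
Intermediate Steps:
1/(h + l) = 1/(-5588219 + 9254059) = 1/3665840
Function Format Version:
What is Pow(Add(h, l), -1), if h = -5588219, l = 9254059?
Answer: Rational(1, 3665840) ≈ 2.7279e-7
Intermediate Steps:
Pow(Add(h, l), -1) = Pow(Add(-5588219, 9254059), -1) = Pow(3665840, -1) = Rational(1, 3665840)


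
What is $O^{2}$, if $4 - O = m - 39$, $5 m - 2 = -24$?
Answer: $\frac{56169}{25} \approx 2246.8$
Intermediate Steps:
$m = - \frac{22}{5}$ ($m = \frac{2}{5} + \frac{1}{5} \left(-24\right) = \frac{2}{5} - \frac{24}{5} = - \frac{22}{5} \approx -4.4$)
$O = \frac{237}{5}$ ($O = 4 - \left(- \frac{22}{5} - 39\right) = 4 - - \frac{217}{5} = 4 + \frac{217}{5} = \frac{237}{5} \approx 47.4$)
$O^{2} = \left(\frac{237}{5}\right)^{2} = \frac{56169}{25}$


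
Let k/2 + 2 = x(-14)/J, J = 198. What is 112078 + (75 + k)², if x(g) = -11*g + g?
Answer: 1149871039/9801 ≈ 1.1732e+5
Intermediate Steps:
x(g) = -10*g
k = -256/99 (k = -4 + 2*(-10*(-14)/198) = -4 + 2*(140*(1/198)) = -4 + 2*(70/99) = -4 + 140/99 = -256/99 ≈ -2.5859)
112078 + (75 + k)² = 112078 + (75 - 256/99)² = 112078 + (7169/99)² = 112078 + 51394561/9801 = 1149871039/9801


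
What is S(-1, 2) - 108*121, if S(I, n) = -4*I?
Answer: -13064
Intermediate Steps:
S(-1, 2) - 108*121 = -4*(-1) - 108*121 = 4 - 13068 = -13064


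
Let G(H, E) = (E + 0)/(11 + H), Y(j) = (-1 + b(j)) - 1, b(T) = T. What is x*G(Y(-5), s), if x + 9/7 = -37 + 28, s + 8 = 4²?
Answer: -144/7 ≈ -20.571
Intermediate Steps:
s = 8 (s = -8 + 4² = -8 + 16 = 8)
x = -72/7 (x = -9/7 + (-37 + 28) = -9/7 - 9 = -72/7 ≈ -10.286)
Y(j) = -2 + j (Y(j) = (-1 + j) - 1 = -2 + j)
G(H, E) = E/(11 + H)
x*G(Y(-5), s) = -576/(7*(11 + (-2 - 5))) = -576/(7*(11 - 7)) = -576/(7*4) = -72/7*2 = -144/7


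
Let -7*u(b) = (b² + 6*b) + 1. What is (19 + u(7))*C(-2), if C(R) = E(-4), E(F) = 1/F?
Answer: -41/28 ≈ -1.4643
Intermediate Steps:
C(R) = -¼ (C(R) = 1/(-4) = -¼)
u(b) = -⅐ - 6*b/7 - b²/7 (u(b) = -((b² + 6*b) + 1)/7 = -(1 + b² + 6*b)/7 = -⅐ - 6*b/7 - b²/7)
(19 + u(7))*C(-2) = (19 + (-⅐ - 6/7*7 - ⅐*7²))*(-¼) = (19 + (-⅐ - 6 - ⅐*49))*(-¼) = (19 + (-⅐ - 6 - 7))*(-¼) = (19 - 92/7)*(-¼) = (41/7)*(-¼) = -41/28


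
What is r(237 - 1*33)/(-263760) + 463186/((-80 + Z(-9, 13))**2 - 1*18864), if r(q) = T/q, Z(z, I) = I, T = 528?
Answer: -103844480081/3222817500 ≈ -32.222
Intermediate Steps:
r(q) = 528/q
r(237 - 1*33)/(-263760) + 463186/((-80 + Z(-9, 13))**2 - 1*18864) = (528/(237 - 1*33))/(-263760) + 463186/((-80 + 13)**2 - 1*18864) = (528/(237 - 33))*(-1/263760) + 463186/((-67)**2 - 18864) = (528/204)*(-1/263760) + 463186/(4489 - 18864) = (528*(1/204))*(-1/263760) + 463186/(-14375) = (44/17)*(-1/263760) + 463186*(-1/14375) = -11/1120980 - 463186/14375 = -103844480081/3222817500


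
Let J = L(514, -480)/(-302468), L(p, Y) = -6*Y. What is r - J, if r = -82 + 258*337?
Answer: 6568395808/75617 ≈ 86864.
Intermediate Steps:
J = -720/75617 (J = -6*(-480)/(-302468) = 2880*(-1/302468) = -720/75617 ≈ -0.0095217)
r = 86864 (r = -82 + 86946 = 86864)
r - J = 86864 - 1*(-720/75617) = 86864 + 720/75617 = 6568395808/75617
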